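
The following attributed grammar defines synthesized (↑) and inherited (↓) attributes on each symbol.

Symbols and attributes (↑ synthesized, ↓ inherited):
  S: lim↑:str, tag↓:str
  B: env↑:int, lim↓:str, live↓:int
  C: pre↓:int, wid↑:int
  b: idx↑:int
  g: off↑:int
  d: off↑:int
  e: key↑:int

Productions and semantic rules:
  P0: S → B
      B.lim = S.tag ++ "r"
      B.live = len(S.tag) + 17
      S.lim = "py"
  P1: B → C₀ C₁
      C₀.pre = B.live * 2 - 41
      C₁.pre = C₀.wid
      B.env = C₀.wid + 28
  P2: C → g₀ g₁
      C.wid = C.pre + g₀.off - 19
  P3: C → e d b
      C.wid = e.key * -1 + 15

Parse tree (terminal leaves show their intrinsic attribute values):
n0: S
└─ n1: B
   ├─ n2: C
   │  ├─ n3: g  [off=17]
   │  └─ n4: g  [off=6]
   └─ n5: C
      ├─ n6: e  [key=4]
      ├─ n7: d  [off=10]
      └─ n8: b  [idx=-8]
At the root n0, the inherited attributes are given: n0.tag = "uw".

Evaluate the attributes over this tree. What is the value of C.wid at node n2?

1. n0.tag = "uw"  [given at root]
2. n1.lim = "uwr"  [S.tag ++ "r"]
3. n1.live = 19  [len(S.tag) + 17]
4. n2.pre = -3  [B.live * 2 - 41]
5. n3.off = 17  [terminal]
6. n4.off = 6  [terminal]
7. n2.wid = -5  [C.pre + g₀.off - 19]
8. n5.pre = -5  [C₀.wid]
9. n6.key = 4  [terminal]
10. n7.off = 10  [terminal]
11. n8.idx = -8  [terminal]
12. n5.wid = 11  [e.key * -1 + 15]
13. n1.env = 23  [C₀.wid + 28]
14. n0.lim = "py"  ["py"]

-5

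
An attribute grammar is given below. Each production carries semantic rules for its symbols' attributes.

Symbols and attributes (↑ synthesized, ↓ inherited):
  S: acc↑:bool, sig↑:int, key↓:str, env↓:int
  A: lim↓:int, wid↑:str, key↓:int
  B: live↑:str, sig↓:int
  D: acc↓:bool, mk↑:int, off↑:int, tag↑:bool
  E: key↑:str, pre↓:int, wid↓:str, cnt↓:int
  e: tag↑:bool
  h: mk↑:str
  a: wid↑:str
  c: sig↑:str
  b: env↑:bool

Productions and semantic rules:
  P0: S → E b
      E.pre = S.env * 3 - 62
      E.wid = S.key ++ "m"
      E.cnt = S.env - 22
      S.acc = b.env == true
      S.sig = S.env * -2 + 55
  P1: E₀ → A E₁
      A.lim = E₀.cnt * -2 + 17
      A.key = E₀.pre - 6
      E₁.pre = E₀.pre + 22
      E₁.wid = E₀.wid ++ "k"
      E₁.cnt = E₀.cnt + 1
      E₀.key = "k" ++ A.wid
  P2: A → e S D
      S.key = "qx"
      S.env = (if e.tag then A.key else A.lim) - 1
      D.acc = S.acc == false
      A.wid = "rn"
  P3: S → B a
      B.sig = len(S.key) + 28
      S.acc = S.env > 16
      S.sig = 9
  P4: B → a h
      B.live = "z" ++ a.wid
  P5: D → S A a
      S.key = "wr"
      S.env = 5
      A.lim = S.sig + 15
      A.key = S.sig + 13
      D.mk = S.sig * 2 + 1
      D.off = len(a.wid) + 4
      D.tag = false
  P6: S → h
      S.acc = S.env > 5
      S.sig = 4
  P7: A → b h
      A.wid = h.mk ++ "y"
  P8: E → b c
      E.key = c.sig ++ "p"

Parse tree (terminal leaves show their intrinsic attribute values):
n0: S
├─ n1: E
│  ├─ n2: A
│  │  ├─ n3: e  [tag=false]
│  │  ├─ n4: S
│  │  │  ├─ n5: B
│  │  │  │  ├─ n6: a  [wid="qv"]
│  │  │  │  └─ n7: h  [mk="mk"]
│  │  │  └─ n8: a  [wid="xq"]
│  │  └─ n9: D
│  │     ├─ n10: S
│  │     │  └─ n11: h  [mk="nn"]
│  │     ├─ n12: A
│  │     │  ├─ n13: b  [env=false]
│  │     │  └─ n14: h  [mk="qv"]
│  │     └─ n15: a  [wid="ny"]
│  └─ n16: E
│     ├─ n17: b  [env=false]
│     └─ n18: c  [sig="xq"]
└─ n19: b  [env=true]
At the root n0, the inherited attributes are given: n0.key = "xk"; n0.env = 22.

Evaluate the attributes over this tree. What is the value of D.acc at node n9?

1. n0.key = "xk"  [given at root]
2. n0.env = 22  [given at root]
3. n1.pre = 4  [S.env * 3 - 62]
4. n1.wid = "xkm"  [S.key ++ "m"]
5. n1.cnt = 0  [S.env - 22]
6. n2.lim = 17  [E₀.cnt * -2 + 17]
7. n2.key = -2  [E₀.pre - 6]
8. n3.tag = false  [terminal]
9. n4.key = "qx"  ["qx"]
10. n4.env = 16  [(if e.tag then A.key else A.lim) - 1]
11. n5.sig = 30  [len(S.key) + 28]
12. n6.wid = "qv"  [terminal]
13. n7.mk = "mk"  [terminal]
14. n5.live = "zqv"  ["z" ++ a.wid]
15. n8.wid = "xq"  [terminal]
16. n4.acc = false  [S.env > 16]
17. n4.sig = 9  [9]
18. n9.acc = true  [S.acc == false]
19. n10.key = "wr"  ["wr"]
20. n10.env = 5  [5]
21. n11.mk = "nn"  [terminal]
22. n10.acc = false  [S.env > 5]
23. n10.sig = 4  [4]
24. n12.lim = 19  [S.sig + 15]
25. n12.key = 17  [S.sig + 13]
26. n13.env = false  [terminal]
27. n14.mk = "qv"  [terminal]
28. n12.wid = "qvy"  [h.mk ++ "y"]
29. n15.wid = "ny"  [terminal]
30. n9.mk = 9  [S.sig * 2 + 1]
31. n9.off = 6  [len(a.wid) + 4]
32. n9.tag = false  [false]
33. n2.wid = "rn"  ["rn"]
34. n16.pre = 26  [E₀.pre + 22]
35. n16.wid = "xkmk"  [E₀.wid ++ "k"]
36. n16.cnt = 1  [E₀.cnt + 1]
37. n17.env = false  [terminal]
38. n18.sig = "xq"  [terminal]
39. n16.key = "xqp"  [c.sig ++ "p"]
40. n1.key = "krn"  ["k" ++ A.wid]
41. n19.env = true  [terminal]
42. n0.acc = true  [b.env == true]
43. n0.sig = 11  [S.env * -2 + 55]

true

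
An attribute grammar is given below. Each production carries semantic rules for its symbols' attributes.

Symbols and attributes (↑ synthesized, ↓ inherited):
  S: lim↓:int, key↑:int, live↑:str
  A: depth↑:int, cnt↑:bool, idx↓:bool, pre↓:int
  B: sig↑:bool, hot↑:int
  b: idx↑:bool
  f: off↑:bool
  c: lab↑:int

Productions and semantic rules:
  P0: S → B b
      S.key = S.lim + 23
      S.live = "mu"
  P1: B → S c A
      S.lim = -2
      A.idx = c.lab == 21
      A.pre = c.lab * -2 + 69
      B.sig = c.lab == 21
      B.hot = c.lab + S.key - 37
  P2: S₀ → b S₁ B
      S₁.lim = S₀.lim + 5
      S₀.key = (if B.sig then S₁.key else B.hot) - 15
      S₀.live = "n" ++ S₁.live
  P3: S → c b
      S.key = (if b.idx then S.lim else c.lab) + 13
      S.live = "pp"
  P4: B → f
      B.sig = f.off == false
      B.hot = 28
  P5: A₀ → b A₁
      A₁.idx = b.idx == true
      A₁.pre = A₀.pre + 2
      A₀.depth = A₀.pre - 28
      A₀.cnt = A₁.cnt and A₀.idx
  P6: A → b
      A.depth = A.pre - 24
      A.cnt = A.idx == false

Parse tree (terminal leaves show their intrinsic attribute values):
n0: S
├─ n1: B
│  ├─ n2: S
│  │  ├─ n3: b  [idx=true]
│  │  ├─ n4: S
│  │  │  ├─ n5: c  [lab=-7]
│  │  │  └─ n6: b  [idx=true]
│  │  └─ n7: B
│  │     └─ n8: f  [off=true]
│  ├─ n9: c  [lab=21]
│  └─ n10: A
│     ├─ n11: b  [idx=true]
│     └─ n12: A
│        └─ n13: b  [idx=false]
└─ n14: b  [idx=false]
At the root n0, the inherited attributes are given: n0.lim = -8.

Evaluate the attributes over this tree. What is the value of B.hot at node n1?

1. n0.lim = -8  [given at root]
2. n2.lim = -2  [-2]
3. n3.idx = true  [terminal]
4. n4.lim = 3  [S₀.lim + 5]
5. n5.lab = -7  [terminal]
6. n6.idx = true  [terminal]
7. n4.key = 16  [(if b.idx then S.lim else c.lab) + 13]
8. n4.live = "pp"  ["pp"]
9. n8.off = true  [terminal]
10. n7.sig = false  [f.off == false]
11. n7.hot = 28  [28]
12. n2.key = 13  [(if B.sig then S₁.key else B.hot) - 15]
13. n2.live = "npp"  ["n" ++ S₁.live]
14. n9.lab = 21  [terminal]
15. n10.idx = true  [c.lab == 21]
16. n10.pre = 27  [c.lab * -2 + 69]
17. n11.idx = true  [terminal]
18. n12.idx = true  [b.idx == true]
19. n12.pre = 29  [A₀.pre + 2]
20. n13.idx = false  [terminal]
21. n12.depth = 5  [A.pre - 24]
22. n12.cnt = false  [A.idx == false]
23. n10.depth = -1  [A₀.pre - 28]
24. n10.cnt = false  [A₁.cnt and A₀.idx]
25. n1.sig = true  [c.lab == 21]
26. n1.hot = -3  [c.lab + S.key - 37]
27. n14.idx = false  [terminal]
28. n0.key = 15  [S.lim + 23]
29. n0.live = "mu"  ["mu"]

-3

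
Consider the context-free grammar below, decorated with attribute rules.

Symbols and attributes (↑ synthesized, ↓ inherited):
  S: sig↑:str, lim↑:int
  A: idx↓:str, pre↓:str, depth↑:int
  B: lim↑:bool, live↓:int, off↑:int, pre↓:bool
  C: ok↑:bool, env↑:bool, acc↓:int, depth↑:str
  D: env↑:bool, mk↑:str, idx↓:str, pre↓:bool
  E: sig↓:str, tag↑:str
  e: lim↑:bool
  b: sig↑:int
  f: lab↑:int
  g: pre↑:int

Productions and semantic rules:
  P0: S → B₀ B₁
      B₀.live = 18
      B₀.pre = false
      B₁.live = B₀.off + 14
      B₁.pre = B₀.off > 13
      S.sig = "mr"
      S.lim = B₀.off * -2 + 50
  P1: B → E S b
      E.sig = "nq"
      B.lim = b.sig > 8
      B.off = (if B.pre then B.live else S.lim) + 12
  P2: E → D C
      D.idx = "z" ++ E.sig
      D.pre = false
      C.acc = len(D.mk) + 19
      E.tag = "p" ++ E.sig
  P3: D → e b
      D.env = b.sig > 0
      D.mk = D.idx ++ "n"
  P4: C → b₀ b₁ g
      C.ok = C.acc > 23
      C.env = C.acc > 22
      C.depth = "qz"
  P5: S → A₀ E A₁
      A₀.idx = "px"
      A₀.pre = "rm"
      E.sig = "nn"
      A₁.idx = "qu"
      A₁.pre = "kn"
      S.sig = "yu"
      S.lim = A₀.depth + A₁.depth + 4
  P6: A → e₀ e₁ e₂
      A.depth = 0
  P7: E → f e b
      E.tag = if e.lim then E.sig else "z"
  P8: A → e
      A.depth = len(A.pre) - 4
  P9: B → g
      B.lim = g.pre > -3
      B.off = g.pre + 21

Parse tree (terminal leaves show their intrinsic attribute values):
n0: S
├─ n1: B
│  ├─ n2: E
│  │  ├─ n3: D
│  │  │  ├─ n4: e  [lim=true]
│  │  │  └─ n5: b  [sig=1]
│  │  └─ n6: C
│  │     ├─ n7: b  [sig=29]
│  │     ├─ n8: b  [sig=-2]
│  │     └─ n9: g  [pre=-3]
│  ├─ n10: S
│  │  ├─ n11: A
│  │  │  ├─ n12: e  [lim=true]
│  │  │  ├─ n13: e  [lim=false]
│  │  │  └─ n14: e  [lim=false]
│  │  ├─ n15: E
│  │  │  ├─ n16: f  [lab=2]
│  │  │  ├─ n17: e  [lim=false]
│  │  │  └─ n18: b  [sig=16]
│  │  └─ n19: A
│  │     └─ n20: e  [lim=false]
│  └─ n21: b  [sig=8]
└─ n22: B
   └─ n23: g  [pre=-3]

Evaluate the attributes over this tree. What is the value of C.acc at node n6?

23

1. n1.live = 18  [18]
2. n1.pre = false  [false]
3. n2.sig = "nq"  ["nq"]
4. n3.idx = "znq"  ["z" ++ E.sig]
5. n3.pre = false  [false]
6. n4.lim = true  [terminal]
7. n5.sig = 1  [terminal]
8. n3.env = true  [b.sig > 0]
9. n3.mk = "znqn"  [D.idx ++ "n"]
10. n6.acc = 23  [len(D.mk) + 19]
11. n7.sig = 29  [terminal]
12. n8.sig = -2  [terminal]
13. n9.pre = -3  [terminal]
14. n6.ok = false  [C.acc > 23]
15. n6.env = true  [C.acc > 22]
16. n6.depth = "qz"  ["qz"]
17. n2.tag = "pnq"  ["p" ++ E.sig]
18. n11.idx = "px"  ["px"]
19. n11.pre = "rm"  ["rm"]
20. n12.lim = true  [terminal]
21. n13.lim = false  [terminal]
22. n14.lim = false  [terminal]
23. n11.depth = 0  [0]
24. n15.sig = "nn"  ["nn"]
25. n16.lab = 2  [terminal]
26. n17.lim = false  [terminal]
27. n18.sig = 16  [terminal]
28. n15.tag = "z"  [if e.lim then E.sig else "z"]
29. n19.idx = "qu"  ["qu"]
30. n19.pre = "kn"  ["kn"]
31. n20.lim = false  [terminal]
32. n19.depth = -2  [len(A.pre) - 4]
33. n10.sig = "yu"  ["yu"]
34. n10.lim = 2  [A₀.depth + A₁.depth + 4]
35. n21.sig = 8  [terminal]
36. n1.lim = false  [b.sig > 8]
37. n1.off = 14  [(if B.pre then B.live else S.lim) + 12]
38. n22.live = 28  [B₀.off + 14]
39. n22.pre = true  [B₀.off > 13]
40. n23.pre = -3  [terminal]
41. n22.lim = false  [g.pre > -3]
42. n22.off = 18  [g.pre + 21]
43. n0.sig = "mr"  ["mr"]
44. n0.lim = 22  [B₀.off * -2 + 50]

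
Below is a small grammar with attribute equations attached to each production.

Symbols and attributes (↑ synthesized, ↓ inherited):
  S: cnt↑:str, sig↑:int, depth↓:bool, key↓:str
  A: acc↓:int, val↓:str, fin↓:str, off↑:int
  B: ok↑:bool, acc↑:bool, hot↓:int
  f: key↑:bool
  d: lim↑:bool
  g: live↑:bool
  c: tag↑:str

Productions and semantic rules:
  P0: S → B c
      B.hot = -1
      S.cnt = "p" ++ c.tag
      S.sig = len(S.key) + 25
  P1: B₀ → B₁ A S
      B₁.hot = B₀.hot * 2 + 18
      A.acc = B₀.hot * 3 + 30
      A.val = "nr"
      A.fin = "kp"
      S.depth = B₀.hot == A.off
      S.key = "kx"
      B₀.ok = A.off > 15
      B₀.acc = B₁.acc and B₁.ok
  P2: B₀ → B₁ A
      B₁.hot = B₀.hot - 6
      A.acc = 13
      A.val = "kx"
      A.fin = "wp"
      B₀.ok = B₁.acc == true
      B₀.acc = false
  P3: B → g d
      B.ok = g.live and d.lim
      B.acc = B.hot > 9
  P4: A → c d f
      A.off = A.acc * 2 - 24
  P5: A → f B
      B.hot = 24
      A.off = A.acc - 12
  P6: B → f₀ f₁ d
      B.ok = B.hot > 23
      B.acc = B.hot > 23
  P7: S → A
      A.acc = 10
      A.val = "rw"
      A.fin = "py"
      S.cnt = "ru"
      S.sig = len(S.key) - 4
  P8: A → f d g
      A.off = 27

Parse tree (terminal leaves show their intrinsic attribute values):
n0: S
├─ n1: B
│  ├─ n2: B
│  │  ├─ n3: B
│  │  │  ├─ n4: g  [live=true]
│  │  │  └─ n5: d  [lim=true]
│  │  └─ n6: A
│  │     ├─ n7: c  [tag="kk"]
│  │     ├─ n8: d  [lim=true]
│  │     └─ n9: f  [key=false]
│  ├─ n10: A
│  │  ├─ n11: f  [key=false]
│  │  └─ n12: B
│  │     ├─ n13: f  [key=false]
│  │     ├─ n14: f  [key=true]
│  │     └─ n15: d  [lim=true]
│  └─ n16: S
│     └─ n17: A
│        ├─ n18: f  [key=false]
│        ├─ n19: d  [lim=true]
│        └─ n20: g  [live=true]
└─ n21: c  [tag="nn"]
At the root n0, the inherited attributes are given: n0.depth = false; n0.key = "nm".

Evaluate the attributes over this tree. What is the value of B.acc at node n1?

1. n0.depth = false  [given at root]
2. n0.key = "nm"  [given at root]
3. n1.hot = -1  [-1]
4. n2.hot = 16  [B₀.hot * 2 + 18]
5. n3.hot = 10  [B₀.hot - 6]
6. n4.live = true  [terminal]
7. n5.lim = true  [terminal]
8. n3.ok = true  [g.live and d.lim]
9. n3.acc = true  [B.hot > 9]
10. n6.acc = 13  [13]
11. n6.val = "kx"  ["kx"]
12. n6.fin = "wp"  ["wp"]
13. n7.tag = "kk"  [terminal]
14. n8.lim = true  [terminal]
15. n9.key = false  [terminal]
16. n6.off = 2  [A.acc * 2 - 24]
17. n2.ok = true  [B₁.acc == true]
18. n2.acc = false  [false]
19. n10.acc = 27  [B₀.hot * 3 + 30]
20. n10.val = "nr"  ["nr"]
21. n10.fin = "kp"  ["kp"]
22. n11.key = false  [terminal]
23. n12.hot = 24  [24]
24. n13.key = false  [terminal]
25. n14.key = true  [terminal]
26. n15.lim = true  [terminal]
27. n12.ok = true  [B.hot > 23]
28. n12.acc = true  [B.hot > 23]
29. n10.off = 15  [A.acc - 12]
30. n16.depth = false  [B₀.hot == A.off]
31. n16.key = "kx"  ["kx"]
32. n17.acc = 10  [10]
33. n17.val = "rw"  ["rw"]
34. n17.fin = "py"  ["py"]
35. n18.key = false  [terminal]
36. n19.lim = true  [terminal]
37. n20.live = true  [terminal]
38. n17.off = 27  [27]
39. n16.cnt = "ru"  ["ru"]
40. n16.sig = -2  [len(S.key) - 4]
41. n1.ok = false  [A.off > 15]
42. n1.acc = false  [B₁.acc and B₁.ok]
43. n21.tag = "nn"  [terminal]
44. n0.cnt = "pnn"  ["p" ++ c.tag]
45. n0.sig = 27  [len(S.key) + 25]

false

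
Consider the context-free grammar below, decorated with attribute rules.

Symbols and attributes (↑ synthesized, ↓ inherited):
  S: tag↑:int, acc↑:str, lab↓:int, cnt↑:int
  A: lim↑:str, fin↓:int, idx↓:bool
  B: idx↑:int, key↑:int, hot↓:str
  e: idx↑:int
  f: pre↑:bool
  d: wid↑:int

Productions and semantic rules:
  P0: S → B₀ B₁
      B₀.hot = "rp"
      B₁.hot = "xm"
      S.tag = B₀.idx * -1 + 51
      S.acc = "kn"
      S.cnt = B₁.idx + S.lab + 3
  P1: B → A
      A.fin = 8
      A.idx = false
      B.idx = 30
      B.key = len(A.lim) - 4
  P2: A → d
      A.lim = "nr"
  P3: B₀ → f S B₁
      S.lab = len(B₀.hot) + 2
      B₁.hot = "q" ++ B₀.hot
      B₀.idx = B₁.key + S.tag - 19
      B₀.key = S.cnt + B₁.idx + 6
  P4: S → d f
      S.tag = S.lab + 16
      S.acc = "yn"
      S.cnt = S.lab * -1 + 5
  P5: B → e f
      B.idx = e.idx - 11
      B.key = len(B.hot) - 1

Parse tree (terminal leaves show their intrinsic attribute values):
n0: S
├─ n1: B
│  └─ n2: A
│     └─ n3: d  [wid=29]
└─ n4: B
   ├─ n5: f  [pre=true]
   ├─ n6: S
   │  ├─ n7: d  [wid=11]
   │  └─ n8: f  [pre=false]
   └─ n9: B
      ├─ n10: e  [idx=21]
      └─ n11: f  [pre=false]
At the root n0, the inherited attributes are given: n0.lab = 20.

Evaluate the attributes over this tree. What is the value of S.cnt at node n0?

26

1. n0.lab = 20  [given at root]
2. n1.hot = "rp"  ["rp"]
3. n2.fin = 8  [8]
4. n2.idx = false  [false]
5. n3.wid = 29  [terminal]
6. n2.lim = "nr"  ["nr"]
7. n1.idx = 30  [30]
8. n1.key = -2  [len(A.lim) - 4]
9. n4.hot = "xm"  ["xm"]
10. n5.pre = true  [terminal]
11. n6.lab = 4  [len(B₀.hot) + 2]
12. n7.wid = 11  [terminal]
13. n8.pre = false  [terminal]
14. n6.tag = 20  [S.lab + 16]
15. n6.acc = "yn"  ["yn"]
16. n6.cnt = 1  [S.lab * -1 + 5]
17. n9.hot = "qxm"  ["q" ++ B₀.hot]
18. n10.idx = 21  [terminal]
19. n11.pre = false  [terminal]
20. n9.idx = 10  [e.idx - 11]
21. n9.key = 2  [len(B.hot) - 1]
22. n4.idx = 3  [B₁.key + S.tag - 19]
23. n4.key = 17  [S.cnt + B₁.idx + 6]
24. n0.tag = 21  [B₀.idx * -1 + 51]
25. n0.acc = "kn"  ["kn"]
26. n0.cnt = 26  [B₁.idx + S.lab + 3]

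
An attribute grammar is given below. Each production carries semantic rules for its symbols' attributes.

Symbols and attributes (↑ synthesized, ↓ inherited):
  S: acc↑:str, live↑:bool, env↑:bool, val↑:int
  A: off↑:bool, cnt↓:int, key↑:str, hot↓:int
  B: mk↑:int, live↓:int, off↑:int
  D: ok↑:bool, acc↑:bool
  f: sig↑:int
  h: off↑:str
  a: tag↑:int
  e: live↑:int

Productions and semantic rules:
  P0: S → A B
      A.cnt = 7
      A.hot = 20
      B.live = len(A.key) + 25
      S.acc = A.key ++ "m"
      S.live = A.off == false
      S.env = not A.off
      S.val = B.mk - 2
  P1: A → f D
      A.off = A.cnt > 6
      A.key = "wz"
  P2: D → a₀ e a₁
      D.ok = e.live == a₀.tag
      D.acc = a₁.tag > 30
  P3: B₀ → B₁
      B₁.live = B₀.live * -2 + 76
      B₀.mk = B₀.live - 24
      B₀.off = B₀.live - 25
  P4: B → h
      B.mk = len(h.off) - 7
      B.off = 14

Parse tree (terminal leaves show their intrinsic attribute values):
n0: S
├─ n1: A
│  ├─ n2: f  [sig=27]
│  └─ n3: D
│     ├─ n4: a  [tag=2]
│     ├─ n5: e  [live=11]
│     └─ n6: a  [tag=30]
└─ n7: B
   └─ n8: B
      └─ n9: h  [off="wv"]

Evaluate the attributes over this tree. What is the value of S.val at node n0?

1

1. n1.cnt = 7  [7]
2. n1.hot = 20  [20]
3. n2.sig = 27  [terminal]
4. n4.tag = 2  [terminal]
5. n5.live = 11  [terminal]
6. n6.tag = 30  [terminal]
7. n3.ok = false  [e.live == a₀.tag]
8. n3.acc = false  [a₁.tag > 30]
9. n1.off = true  [A.cnt > 6]
10. n1.key = "wz"  ["wz"]
11. n7.live = 27  [len(A.key) + 25]
12. n8.live = 22  [B₀.live * -2 + 76]
13. n9.off = "wv"  [terminal]
14. n8.mk = -5  [len(h.off) - 7]
15. n8.off = 14  [14]
16. n7.mk = 3  [B₀.live - 24]
17. n7.off = 2  [B₀.live - 25]
18. n0.acc = "wzm"  [A.key ++ "m"]
19. n0.live = false  [A.off == false]
20. n0.env = false  [not A.off]
21. n0.val = 1  [B.mk - 2]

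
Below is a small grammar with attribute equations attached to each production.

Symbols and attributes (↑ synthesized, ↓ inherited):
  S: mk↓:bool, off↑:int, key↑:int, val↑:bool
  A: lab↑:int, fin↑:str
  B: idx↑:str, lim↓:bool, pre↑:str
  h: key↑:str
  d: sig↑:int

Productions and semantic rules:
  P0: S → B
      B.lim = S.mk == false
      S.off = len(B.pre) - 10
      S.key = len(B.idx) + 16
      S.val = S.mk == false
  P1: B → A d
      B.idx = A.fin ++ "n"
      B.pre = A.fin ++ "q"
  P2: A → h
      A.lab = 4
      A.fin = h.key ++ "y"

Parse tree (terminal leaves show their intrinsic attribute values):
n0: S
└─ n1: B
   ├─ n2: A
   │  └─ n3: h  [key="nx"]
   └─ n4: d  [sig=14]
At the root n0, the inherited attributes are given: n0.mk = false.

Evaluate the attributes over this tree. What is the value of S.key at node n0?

1. n0.mk = false  [given at root]
2. n1.lim = true  [S.mk == false]
3. n3.key = "nx"  [terminal]
4. n2.lab = 4  [4]
5. n2.fin = "nxy"  [h.key ++ "y"]
6. n4.sig = 14  [terminal]
7. n1.idx = "nxyn"  [A.fin ++ "n"]
8. n1.pre = "nxyq"  [A.fin ++ "q"]
9. n0.off = -6  [len(B.pre) - 10]
10. n0.key = 20  [len(B.idx) + 16]
11. n0.val = true  [S.mk == false]

20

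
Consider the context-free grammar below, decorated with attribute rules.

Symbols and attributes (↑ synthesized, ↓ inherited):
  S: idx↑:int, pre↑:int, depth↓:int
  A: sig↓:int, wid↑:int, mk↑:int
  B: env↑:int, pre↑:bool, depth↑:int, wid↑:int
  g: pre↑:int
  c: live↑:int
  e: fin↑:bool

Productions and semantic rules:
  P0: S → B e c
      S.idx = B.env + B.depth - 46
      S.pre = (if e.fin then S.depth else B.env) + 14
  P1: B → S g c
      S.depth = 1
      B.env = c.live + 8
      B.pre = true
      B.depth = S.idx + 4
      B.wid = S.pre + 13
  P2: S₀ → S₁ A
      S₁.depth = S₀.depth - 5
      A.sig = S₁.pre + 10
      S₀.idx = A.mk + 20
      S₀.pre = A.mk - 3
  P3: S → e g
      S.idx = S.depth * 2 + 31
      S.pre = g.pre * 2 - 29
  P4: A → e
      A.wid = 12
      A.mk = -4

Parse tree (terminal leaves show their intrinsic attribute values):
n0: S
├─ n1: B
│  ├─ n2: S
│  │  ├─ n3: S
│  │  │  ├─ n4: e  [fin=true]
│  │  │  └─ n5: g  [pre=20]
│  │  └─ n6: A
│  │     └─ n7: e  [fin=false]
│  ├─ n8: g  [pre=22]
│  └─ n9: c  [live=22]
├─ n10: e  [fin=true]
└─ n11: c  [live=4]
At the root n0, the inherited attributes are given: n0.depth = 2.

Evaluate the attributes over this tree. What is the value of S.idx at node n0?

4

1. n0.depth = 2  [given at root]
2. n2.depth = 1  [1]
3. n3.depth = -4  [S₀.depth - 5]
4. n4.fin = true  [terminal]
5. n5.pre = 20  [terminal]
6. n3.idx = 23  [S.depth * 2 + 31]
7. n3.pre = 11  [g.pre * 2 - 29]
8. n6.sig = 21  [S₁.pre + 10]
9. n7.fin = false  [terminal]
10. n6.wid = 12  [12]
11. n6.mk = -4  [-4]
12. n2.idx = 16  [A.mk + 20]
13. n2.pre = -7  [A.mk - 3]
14. n8.pre = 22  [terminal]
15. n9.live = 22  [terminal]
16. n1.env = 30  [c.live + 8]
17. n1.pre = true  [true]
18. n1.depth = 20  [S.idx + 4]
19. n1.wid = 6  [S.pre + 13]
20. n10.fin = true  [terminal]
21. n11.live = 4  [terminal]
22. n0.idx = 4  [B.env + B.depth - 46]
23. n0.pre = 16  [(if e.fin then S.depth else B.env) + 14]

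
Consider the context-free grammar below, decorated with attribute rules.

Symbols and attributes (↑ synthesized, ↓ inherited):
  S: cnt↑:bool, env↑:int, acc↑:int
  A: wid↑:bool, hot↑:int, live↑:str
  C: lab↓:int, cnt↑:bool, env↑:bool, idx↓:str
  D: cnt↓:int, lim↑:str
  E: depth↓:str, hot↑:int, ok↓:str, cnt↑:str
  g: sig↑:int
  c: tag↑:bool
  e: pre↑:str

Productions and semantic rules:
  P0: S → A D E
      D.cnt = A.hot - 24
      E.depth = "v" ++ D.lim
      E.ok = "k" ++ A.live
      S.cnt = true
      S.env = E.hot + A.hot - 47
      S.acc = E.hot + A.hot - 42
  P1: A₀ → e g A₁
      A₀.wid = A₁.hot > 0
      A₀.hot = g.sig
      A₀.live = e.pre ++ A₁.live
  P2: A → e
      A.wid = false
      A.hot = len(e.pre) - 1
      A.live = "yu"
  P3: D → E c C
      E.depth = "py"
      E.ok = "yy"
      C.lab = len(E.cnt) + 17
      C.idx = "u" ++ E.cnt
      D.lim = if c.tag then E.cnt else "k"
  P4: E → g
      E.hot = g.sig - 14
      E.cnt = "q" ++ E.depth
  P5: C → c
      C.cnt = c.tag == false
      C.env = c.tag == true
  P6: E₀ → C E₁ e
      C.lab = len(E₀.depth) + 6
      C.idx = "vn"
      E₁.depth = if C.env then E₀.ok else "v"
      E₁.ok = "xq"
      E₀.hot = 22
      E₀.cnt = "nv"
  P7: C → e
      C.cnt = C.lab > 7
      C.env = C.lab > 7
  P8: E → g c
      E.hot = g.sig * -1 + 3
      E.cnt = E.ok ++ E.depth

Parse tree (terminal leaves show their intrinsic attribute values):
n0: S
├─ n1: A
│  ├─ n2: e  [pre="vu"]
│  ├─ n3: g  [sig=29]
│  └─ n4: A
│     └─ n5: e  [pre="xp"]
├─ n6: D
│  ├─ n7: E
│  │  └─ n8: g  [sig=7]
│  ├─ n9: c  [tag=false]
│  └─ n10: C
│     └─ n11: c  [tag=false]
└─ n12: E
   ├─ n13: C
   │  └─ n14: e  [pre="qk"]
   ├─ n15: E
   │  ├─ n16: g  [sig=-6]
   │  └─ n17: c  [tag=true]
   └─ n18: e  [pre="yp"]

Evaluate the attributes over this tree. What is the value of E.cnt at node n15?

1. n2.pre = "vu"  [terminal]
2. n3.sig = 29  [terminal]
3. n5.pre = "xp"  [terminal]
4. n4.wid = false  [false]
5. n4.hot = 1  [len(e.pre) - 1]
6. n4.live = "yu"  ["yu"]
7. n1.wid = true  [A₁.hot > 0]
8. n1.hot = 29  [g.sig]
9. n1.live = "vuyu"  [e.pre ++ A₁.live]
10. n6.cnt = 5  [A.hot - 24]
11. n7.depth = "py"  ["py"]
12. n7.ok = "yy"  ["yy"]
13. n8.sig = 7  [terminal]
14. n7.hot = -7  [g.sig - 14]
15. n7.cnt = "qpy"  ["q" ++ E.depth]
16. n9.tag = false  [terminal]
17. n10.lab = 20  [len(E.cnt) + 17]
18. n10.idx = "uqpy"  ["u" ++ E.cnt]
19. n11.tag = false  [terminal]
20. n10.cnt = true  [c.tag == false]
21. n10.env = false  [c.tag == true]
22. n6.lim = "k"  [if c.tag then E.cnt else "k"]
23. n12.depth = "vk"  ["v" ++ D.lim]
24. n12.ok = "kvuyu"  ["k" ++ A.live]
25. n13.lab = 8  [len(E₀.depth) + 6]
26. n13.idx = "vn"  ["vn"]
27. n14.pre = "qk"  [terminal]
28. n13.cnt = true  [C.lab > 7]
29. n13.env = true  [C.lab > 7]
30. n15.depth = "kvuyu"  [if C.env then E₀.ok else "v"]
31. n15.ok = "xq"  ["xq"]
32. n16.sig = -6  [terminal]
33. n17.tag = true  [terminal]
34. n15.hot = 9  [g.sig * -1 + 3]
35. n15.cnt = "xqkvuyu"  [E.ok ++ E.depth]
36. n18.pre = "yp"  [terminal]
37. n12.hot = 22  [22]
38. n12.cnt = "nv"  ["nv"]
39. n0.cnt = true  [true]
40. n0.env = 4  [E.hot + A.hot - 47]
41. n0.acc = 9  [E.hot + A.hot - 42]

"xqkvuyu"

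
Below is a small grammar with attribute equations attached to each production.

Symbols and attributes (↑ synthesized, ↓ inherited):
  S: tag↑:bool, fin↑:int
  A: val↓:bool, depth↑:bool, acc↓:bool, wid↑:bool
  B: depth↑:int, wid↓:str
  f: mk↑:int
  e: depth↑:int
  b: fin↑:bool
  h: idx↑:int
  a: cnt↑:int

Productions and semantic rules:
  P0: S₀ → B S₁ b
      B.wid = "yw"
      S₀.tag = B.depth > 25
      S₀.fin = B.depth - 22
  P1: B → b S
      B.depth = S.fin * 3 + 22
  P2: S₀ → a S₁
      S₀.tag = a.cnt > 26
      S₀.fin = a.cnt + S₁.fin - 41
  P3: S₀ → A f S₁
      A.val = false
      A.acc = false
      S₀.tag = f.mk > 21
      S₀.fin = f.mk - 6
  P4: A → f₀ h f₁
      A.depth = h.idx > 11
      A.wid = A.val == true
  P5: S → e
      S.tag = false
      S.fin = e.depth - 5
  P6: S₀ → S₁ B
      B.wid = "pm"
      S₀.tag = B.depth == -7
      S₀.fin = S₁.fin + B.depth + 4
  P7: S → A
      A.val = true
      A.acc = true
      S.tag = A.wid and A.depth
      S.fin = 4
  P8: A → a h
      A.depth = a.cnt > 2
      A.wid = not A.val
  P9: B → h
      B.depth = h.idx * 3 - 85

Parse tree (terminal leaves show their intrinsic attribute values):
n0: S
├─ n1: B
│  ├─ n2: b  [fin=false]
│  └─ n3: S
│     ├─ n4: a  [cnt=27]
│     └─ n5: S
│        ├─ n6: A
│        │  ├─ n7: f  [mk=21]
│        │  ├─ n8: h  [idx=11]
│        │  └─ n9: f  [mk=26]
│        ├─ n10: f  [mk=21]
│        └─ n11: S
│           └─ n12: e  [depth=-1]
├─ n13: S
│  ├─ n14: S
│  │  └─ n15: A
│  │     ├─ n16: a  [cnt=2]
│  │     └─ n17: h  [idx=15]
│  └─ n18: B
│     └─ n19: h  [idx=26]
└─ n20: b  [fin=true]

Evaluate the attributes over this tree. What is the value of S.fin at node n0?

1. n1.wid = "yw"  ["yw"]
2. n2.fin = false  [terminal]
3. n4.cnt = 27  [terminal]
4. n6.val = false  [false]
5. n6.acc = false  [false]
6. n7.mk = 21  [terminal]
7. n8.idx = 11  [terminal]
8. n9.mk = 26  [terminal]
9. n6.depth = false  [h.idx > 11]
10. n6.wid = false  [A.val == true]
11. n10.mk = 21  [terminal]
12. n12.depth = -1  [terminal]
13. n11.tag = false  [false]
14. n11.fin = -6  [e.depth - 5]
15. n5.tag = false  [f.mk > 21]
16. n5.fin = 15  [f.mk - 6]
17. n3.tag = true  [a.cnt > 26]
18. n3.fin = 1  [a.cnt + S₁.fin - 41]
19. n1.depth = 25  [S.fin * 3 + 22]
20. n15.val = true  [true]
21. n15.acc = true  [true]
22. n16.cnt = 2  [terminal]
23. n17.idx = 15  [terminal]
24. n15.depth = false  [a.cnt > 2]
25. n15.wid = false  [not A.val]
26. n14.tag = false  [A.wid and A.depth]
27. n14.fin = 4  [4]
28. n18.wid = "pm"  ["pm"]
29. n19.idx = 26  [terminal]
30. n18.depth = -7  [h.idx * 3 - 85]
31. n13.tag = true  [B.depth == -7]
32. n13.fin = 1  [S₁.fin + B.depth + 4]
33. n20.fin = true  [terminal]
34. n0.tag = false  [B.depth > 25]
35. n0.fin = 3  [B.depth - 22]

3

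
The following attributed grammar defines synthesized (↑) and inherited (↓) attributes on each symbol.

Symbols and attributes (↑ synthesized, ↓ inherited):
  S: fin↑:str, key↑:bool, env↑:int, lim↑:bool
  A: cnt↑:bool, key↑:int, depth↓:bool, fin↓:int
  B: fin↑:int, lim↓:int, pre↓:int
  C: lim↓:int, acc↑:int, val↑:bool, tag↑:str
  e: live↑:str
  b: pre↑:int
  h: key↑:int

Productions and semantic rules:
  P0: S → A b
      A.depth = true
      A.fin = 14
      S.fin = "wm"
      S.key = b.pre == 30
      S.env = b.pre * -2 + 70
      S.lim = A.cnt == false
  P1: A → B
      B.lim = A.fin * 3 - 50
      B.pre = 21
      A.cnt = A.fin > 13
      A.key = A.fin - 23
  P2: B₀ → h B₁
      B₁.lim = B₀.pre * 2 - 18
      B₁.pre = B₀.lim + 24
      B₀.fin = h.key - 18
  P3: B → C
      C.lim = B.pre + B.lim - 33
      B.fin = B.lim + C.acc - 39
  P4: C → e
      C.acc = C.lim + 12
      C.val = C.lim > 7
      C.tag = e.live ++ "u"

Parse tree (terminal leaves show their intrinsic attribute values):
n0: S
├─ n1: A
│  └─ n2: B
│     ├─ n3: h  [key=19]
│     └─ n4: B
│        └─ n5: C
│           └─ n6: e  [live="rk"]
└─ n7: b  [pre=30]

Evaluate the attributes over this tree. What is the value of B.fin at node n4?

4

1. n1.depth = true  [true]
2. n1.fin = 14  [14]
3. n2.lim = -8  [A.fin * 3 - 50]
4. n2.pre = 21  [21]
5. n3.key = 19  [terminal]
6. n4.lim = 24  [B₀.pre * 2 - 18]
7. n4.pre = 16  [B₀.lim + 24]
8. n5.lim = 7  [B.pre + B.lim - 33]
9. n6.live = "rk"  [terminal]
10. n5.acc = 19  [C.lim + 12]
11. n5.val = false  [C.lim > 7]
12. n5.tag = "rku"  [e.live ++ "u"]
13. n4.fin = 4  [B.lim + C.acc - 39]
14. n2.fin = 1  [h.key - 18]
15. n1.cnt = true  [A.fin > 13]
16. n1.key = -9  [A.fin - 23]
17. n7.pre = 30  [terminal]
18. n0.fin = "wm"  ["wm"]
19. n0.key = true  [b.pre == 30]
20. n0.env = 10  [b.pre * -2 + 70]
21. n0.lim = false  [A.cnt == false]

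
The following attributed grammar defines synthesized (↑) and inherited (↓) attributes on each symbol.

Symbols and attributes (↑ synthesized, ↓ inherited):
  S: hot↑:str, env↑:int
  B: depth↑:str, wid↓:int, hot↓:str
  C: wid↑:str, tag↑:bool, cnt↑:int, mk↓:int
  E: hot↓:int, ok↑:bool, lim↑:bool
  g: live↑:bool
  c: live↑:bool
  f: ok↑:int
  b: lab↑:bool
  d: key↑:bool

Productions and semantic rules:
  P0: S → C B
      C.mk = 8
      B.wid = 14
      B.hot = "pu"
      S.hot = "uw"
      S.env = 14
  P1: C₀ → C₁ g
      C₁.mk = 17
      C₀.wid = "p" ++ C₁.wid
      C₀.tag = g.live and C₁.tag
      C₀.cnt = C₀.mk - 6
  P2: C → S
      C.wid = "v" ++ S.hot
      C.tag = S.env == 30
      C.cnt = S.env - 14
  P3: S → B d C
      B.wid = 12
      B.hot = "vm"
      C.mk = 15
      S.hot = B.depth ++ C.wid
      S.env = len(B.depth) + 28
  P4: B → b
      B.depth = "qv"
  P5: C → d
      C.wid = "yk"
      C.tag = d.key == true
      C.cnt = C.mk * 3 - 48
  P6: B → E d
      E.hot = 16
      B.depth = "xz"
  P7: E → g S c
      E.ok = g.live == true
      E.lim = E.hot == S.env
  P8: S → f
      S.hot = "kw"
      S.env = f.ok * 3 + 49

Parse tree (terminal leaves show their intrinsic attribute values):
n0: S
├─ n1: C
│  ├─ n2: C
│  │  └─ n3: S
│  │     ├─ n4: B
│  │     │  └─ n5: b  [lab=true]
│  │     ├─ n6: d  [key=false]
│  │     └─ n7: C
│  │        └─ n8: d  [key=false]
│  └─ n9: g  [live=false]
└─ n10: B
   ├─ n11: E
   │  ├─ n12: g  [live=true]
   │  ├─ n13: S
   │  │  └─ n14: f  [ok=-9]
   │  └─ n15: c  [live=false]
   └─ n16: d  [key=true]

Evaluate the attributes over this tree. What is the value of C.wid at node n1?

1. n1.mk = 8  [8]
2. n2.mk = 17  [17]
3. n4.wid = 12  [12]
4. n4.hot = "vm"  ["vm"]
5. n5.lab = true  [terminal]
6. n4.depth = "qv"  ["qv"]
7. n6.key = false  [terminal]
8. n7.mk = 15  [15]
9. n8.key = false  [terminal]
10. n7.wid = "yk"  ["yk"]
11. n7.tag = false  [d.key == true]
12. n7.cnt = -3  [C.mk * 3 - 48]
13. n3.hot = "qvyk"  [B.depth ++ C.wid]
14. n3.env = 30  [len(B.depth) + 28]
15. n2.wid = "vqvyk"  ["v" ++ S.hot]
16. n2.tag = true  [S.env == 30]
17. n2.cnt = 16  [S.env - 14]
18. n9.live = false  [terminal]
19. n1.wid = "pvqvyk"  ["p" ++ C₁.wid]
20. n1.tag = false  [g.live and C₁.tag]
21. n1.cnt = 2  [C₀.mk - 6]
22. n10.wid = 14  [14]
23. n10.hot = "pu"  ["pu"]
24. n11.hot = 16  [16]
25. n12.live = true  [terminal]
26. n14.ok = -9  [terminal]
27. n13.hot = "kw"  ["kw"]
28. n13.env = 22  [f.ok * 3 + 49]
29. n15.live = false  [terminal]
30. n11.ok = true  [g.live == true]
31. n11.lim = false  [E.hot == S.env]
32. n16.key = true  [terminal]
33. n10.depth = "xz"  ["xz"]
34. n0.hot = "uw"  ["uw"]
35. n0.env = 14  [14]

"pvqvyk"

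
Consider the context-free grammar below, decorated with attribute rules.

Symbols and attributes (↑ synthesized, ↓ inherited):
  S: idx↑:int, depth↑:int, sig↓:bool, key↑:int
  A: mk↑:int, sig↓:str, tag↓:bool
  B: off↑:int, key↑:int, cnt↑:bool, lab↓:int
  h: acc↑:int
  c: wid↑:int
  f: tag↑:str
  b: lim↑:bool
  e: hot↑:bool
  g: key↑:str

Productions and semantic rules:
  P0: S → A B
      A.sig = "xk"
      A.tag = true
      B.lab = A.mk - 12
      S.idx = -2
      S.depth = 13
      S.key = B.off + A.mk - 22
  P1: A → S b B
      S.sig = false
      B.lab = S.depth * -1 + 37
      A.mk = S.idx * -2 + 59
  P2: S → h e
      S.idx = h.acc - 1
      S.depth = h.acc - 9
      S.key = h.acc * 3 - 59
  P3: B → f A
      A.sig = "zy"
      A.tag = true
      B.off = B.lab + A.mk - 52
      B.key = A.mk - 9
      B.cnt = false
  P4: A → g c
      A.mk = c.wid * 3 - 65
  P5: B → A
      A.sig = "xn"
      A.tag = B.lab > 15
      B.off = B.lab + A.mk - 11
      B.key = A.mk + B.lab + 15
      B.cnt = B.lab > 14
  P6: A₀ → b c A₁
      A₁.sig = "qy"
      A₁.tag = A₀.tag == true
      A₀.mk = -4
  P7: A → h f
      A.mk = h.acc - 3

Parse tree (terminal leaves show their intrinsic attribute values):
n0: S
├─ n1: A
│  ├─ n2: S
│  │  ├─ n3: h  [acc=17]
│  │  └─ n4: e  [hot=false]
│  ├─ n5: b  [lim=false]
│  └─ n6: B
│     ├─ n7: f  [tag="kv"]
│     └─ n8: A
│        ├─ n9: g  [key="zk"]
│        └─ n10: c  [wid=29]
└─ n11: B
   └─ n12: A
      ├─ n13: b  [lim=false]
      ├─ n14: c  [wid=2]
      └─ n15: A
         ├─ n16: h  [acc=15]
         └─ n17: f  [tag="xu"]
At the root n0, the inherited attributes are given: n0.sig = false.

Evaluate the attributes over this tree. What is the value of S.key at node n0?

5

1. n0.sig = false  [given at root]
2. n1.sig = "xk"  ["xk"]
3. n1.tag = true  [true]
4. n2.sig = false  [false]
5. n3.acc = 17  [terminal]
6. n4.hot = false  [terminal]
7. n2.idx = 16  [h.acc - 1]
8. n2.depth = 8  [h.acc - 9]
9. n2.key = -8  [h.acc * 3 - 59]
10. n5.lim = false  [terminal]
11. n6.lab = 29  [S.depth * -1 + 37]
12. n7.tag = "kv"  [terminal]
13. n8.sig = "zy"  ["zy"]
14. n8.tag = true  [true]
15. n9.key = "zk"  [terminal]
16. n10.wid = 29  [terminal]
17. n8.mk = 22  [c.wid * 3 - 65]
18. n6.off = -1  [B.lab + A.mk - 52]
19. n6.key = 13  [A.mk - 9]
20. n6.cnt = false  [false]
21. n1.mk = 27  [S.idx * -2 + 59]
22. n11.lab = 15  [A.mk - 12]
23. n12.sig = "xn"  ["xn"]
24. n12.tag = false  [B.lab > 15]
25. n13.lim = false  [terminal]
26. n14.wid = 2  [terminal]
27. n15.sig = "qy"  ["qy"]
28. n15.tag = false  [A₀.tag == true]
29. n16.acc = 15  [terminal]
30. n17.tag = "xu"  [terminal]
31. n15.mk = 12  [h.acc - 3]
32. n12.mk = -4  [-4]
33. n11.off = 0  [B.lab + A.mk - 11]
34. n11.key = 26  [A.mk + B.lab + 15]
35. n11.cnt = true  [B.lab > 14]
36. n0.idx = -2  [-2]
37. n0.depth = 13  [13]
38. n0.key = 5  [B.off + A.mk - 22]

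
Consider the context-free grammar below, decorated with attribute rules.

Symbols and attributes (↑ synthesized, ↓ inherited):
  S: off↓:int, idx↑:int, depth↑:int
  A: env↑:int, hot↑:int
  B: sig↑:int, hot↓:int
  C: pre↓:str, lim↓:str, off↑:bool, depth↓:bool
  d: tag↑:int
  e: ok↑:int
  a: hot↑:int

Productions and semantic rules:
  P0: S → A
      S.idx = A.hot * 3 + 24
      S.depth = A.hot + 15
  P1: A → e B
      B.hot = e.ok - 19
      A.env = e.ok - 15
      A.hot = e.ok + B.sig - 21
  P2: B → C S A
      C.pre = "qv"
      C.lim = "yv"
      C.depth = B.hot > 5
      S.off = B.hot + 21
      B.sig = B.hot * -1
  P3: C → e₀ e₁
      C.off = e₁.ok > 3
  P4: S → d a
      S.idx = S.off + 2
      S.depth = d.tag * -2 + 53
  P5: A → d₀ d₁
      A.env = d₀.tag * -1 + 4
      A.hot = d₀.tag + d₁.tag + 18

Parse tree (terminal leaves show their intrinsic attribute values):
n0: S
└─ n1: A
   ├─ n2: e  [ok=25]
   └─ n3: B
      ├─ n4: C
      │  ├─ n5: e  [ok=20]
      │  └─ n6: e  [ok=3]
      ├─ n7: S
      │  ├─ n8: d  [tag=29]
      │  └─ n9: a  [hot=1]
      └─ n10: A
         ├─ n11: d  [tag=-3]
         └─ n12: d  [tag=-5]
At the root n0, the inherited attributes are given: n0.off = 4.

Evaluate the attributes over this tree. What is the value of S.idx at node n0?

1. n0.off = 4  [given at root]
2. n2.ok = 25  [terminal]
3. n3.hot = 6  [e.ok - 19]
4. n4.pre = "qv"  ["qv"]
5. n4.lim = "yv"  ["yv"]
6. n4.depth = true  [B.hot > 5]
7. n5.ok = 20  [terminal]
8. n6.ok = 3  [terminal]
9. n4.off = false  [e₁.ok > 3]
10. n7.off = 27  [B.hot + 21]
11. n8.tag = 29  [terminal]
12. n9.hot = 1  [terminal]
13. n7.idx = 29  [S.off + 2]
14. n7.depth = -5  [d.tag * -2 + 53]
15. n11.tag = -3  [terminal]
16. n12.tag = -5  [terminal]
17. n10.env = 7  [d₀.tag * -1 + 4]
18. n10.hot = 10  [d₀.tag + d₁.tag + 18]
19. n3.sig = -6  [B.hot * -1]
20. n1.env = 10  [e.ok - 15]
21. n1.hot = -2  [e.ok + B.sig - 21]
22. n0.idx = 18  [A.hot * 3 + 24]
23. n0.depth = 13  [A.hot + 15]

18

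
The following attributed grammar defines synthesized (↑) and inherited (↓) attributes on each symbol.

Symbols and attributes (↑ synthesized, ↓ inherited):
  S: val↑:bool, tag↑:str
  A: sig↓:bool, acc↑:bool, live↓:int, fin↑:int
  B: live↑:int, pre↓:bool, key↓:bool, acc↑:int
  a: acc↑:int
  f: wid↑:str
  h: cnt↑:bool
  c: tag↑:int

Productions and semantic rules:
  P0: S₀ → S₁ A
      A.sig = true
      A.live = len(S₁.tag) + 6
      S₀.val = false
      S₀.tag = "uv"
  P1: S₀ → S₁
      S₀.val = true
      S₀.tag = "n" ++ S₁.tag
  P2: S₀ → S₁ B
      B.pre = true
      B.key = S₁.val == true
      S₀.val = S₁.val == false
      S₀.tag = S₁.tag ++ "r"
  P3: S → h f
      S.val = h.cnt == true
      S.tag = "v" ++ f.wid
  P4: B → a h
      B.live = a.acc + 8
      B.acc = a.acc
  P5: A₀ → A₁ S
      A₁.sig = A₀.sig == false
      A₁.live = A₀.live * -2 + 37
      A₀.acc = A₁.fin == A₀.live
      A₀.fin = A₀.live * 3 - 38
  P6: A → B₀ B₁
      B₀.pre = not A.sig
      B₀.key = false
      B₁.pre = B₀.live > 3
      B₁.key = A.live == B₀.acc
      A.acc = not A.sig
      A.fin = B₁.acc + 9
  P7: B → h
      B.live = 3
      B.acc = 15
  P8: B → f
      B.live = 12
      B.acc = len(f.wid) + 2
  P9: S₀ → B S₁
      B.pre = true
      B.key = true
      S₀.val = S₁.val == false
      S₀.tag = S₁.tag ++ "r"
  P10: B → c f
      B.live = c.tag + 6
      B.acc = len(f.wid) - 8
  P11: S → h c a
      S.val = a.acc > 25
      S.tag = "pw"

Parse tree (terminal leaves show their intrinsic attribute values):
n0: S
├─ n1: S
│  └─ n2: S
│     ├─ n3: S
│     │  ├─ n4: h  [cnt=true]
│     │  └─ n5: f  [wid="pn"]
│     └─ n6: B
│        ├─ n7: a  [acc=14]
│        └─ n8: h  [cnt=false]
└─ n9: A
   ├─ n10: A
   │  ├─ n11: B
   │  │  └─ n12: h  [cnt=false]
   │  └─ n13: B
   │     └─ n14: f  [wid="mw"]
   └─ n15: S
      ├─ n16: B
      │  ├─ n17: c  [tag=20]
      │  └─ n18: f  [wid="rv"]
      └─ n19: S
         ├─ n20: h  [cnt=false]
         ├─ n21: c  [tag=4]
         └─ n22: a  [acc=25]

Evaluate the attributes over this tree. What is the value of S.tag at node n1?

"nvpnr"

1. n4.cnt = true  [terminal]
2. n5.wid = "pn"  [terminal]
3. n3.val = true  [h.cnt == true]
4. n3.tag = "vpn"  ["v" ++ f.wid]
5. n6.pre = true  [true]
6. n6.key = true  [S₁.val == true]
7. n7.acc = 14  [terminal]
8. n8.cnt = false  [terminal]
9. n6.live = 22  [a.acc + 8]
10. n6.acc = 14  [a.acc]
11. n2.val = false  [S₁.val == false]
12. n2.tag = "vpnr"  [S₁.tag ++ "r"]
13. n1.val = true  [true]
14. n1.tag = "nvpnr"  ["n" ++ S₁.tag]
15. n9.sig = true  [true]
16. n9.live = 11  [len(S₁.tag) + 6]
17. n10.sig = false  [A₀.sig == false]
18. n10.live = 15  [A₀.live * -2 + 37]
19. n11.pre = true  [not A.sig]
20. n11.key = false  [false]
21. n12.cnt = false  [terminal]
22. n11.live = 3  [3]
23. n11.acc = 15  [15]
24. n13.pre = false  [B₀.live > 3]
25. n13.key = true  [A.live == B₀.acc]
26. n14.wid = "mw"  [terminal]
27. n13.live = 12  [12]
28. n13.acc = 4  [len(f.wid) + 2]
29. n10.acc = true  [not A.sig]
30. n10.fin = 13  [B₁.acc + 9]
31. n16.pre = true  [true]
32. n16.key = true  [true]
33. n17.tag = 20  [terminal]
34. n18.wid = "rv"  [terminal]
35. n16.live = 26  [c.tag + 6]
36. n16.acc = -6  [len(f.wid) - 8]
37. n20.cnt = false  [terminal]
38. n21.tag = 4  [terminal]
39. n22.acc = 25  [terminal]
40. n19.val = false  [a.acc > 25]
41. n19.tag = "pw"  ["pw"]
42. n15.val = true  [S₁.val == false]
43. n15.tag = "pwr"  [S₁.tag ++ "r"]
44. n9.acc = false  [A₁.fin == A₀.live]
45. n9.fin = -5  [A₀.live * 3 - 38]
46. n0.val = false  [false]
47. n0.tag = "uv"  ["uv"]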